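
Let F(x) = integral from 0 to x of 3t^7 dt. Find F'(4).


By the Fundamental Theorem of Calculus (Part 1):
If F(x) = integral from 0 to x of f(t) dt, then F'(x) = f(x)
Here f(t) = 3t^7
So F'(x) = 3x^7
Evaluate at x = 4:
F'(4) = 3 * 4^7
= 3 * 16384
= 49152

49152


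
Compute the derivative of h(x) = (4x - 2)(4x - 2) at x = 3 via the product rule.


Let u(x) = 4x - 2 and v(x) = 4x - 2
u'(x) = 4
v'(x) = 4
Product rule: h'(x) = u'(x)*v(x) + u(x)*v'(x)
= 4 * (4x - 2) + (4x - 2) * 4
At x = 3:
u(3) = 4 * 3 - 2 = 10
v(3) = 4 * 3 - 2 = 10
h'(3) = 4 * 10 + 10 * 4
= 40 + 40
= 80

80


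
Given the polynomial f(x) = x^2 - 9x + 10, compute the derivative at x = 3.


Differentiate term by term using power and sum rules:
f(x) = x^2 - 9x + 10
f'(x) = 2x - 9
Substitute x = 3:
f'(3) = 2 * 3 - 9
= 6 - 9
= -3

-3


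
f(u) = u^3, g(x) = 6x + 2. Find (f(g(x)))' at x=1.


Using the chain rule: (f(g(x)))' = f'(g(x)) * g'(x)
First, find g(1):
g(1) = 6 * 1 + 2 = 8
Next, f'(u) = 3u^2
And g'(x) = 6
So f'(g(1)) * g'(1)
= 3 * 8^2 * 6
= 3 * 64 * 6
= 1152

1152


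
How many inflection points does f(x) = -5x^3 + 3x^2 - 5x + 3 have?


Inflection points occur where f''(x) = 0 and concavity changes.
f(x) = -5x^3 + 3x^2 - 5x + 3
f'(x) = -15x^2 + 6x - 5
f''(x) = -30x + 6
Set f''(x) = 0:
-30x + 6 = 0
x = -6 / (-30) = 1/5
Since f''(x) is linear (degree 1), it changes sign at this point.
Therefore there is exactly 1 inflection point.

1


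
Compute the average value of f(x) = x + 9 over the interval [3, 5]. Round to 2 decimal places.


Average value = 1/(b-a) * integral from a to b of f(x) dx
First compute the integral of x + 9:
F(x) = (1/2)x^2 + 9x
F(5) = 1/2 * 25 + 9 * 5 = 115/2
F(3) = 1/2 * 9 + 9 * 3 = 63/2
Integral = 115/2 - 63/2 = 26
Average = 26 / (5 - 3) = 26 / 2
= 13 = 13.00

13.00


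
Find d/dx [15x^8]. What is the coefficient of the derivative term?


We apply the power rule: d/dx [ax^n] = a*n * x^(n-1)
d/dx [15x^8]
= 15 * 8 * x^(8-1)
= 120x^7
The coefficient is 120

120


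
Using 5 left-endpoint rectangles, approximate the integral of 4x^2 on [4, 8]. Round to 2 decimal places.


Left Riemann sum uses left endpoints of each subinterval.
Interval: [4, 8], n = 5
dx = (8 - 4) / 5 = 4/5
Left endpoints: [4, 24/5, 28/5, 32/5, 36/5]
f values: [64, 2304/25, 3136/25, 4096/25, 5184/25]
Sum = dx * (sum of f values)
= 4/5 * 3264/5
= 13056/25 = 522.24

522.24


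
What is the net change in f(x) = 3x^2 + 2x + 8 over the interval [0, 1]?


Net change = f(b) - f(a)
f(x) = 3x^2 + 2x + 8
Compute f(1):
f(1) = 3 * 1^2 + 2 * 1 + 8
= 3 + 2 + 8
= 13
Compute f(0):
f(0) = 3 * 0^2 + 2 * 0 + 8
= 0 + 0 + 8
= 8
Net change = 13 - 8 = 5

5


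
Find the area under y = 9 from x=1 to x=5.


The area under a constant function y = 9 is a rectangle.
Width = 5 - 1 = 4
Height = 9
Area = width * height
= 4 * 9
= 36

36


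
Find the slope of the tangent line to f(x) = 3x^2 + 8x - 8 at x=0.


The slope of the tangent line equals f'(x) at the point.
f(x) = 3x^2 + 8x - 8
f'(x) = 6x + 8
At x = 0:
f'(0) = 6 * 0 + 8
= 0 + 8
= 8

8


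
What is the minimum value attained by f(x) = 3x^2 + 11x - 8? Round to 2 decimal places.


For a quadratic f(x) = ax^2 + bx + c with a > 0, the minimum is at the vertex.
Vertex x-coordinate: x = -b/(2a)
x = -(11) / (2 * 3)
x = -11/6
Substitute back to find the minimum value:
f(-11/6) = 3 * (-11/6)^2 + 11 * (-11/6) - 8
= 121/12 - 121/6 - 8
= -217/12 ≈ -18.08

-18.08


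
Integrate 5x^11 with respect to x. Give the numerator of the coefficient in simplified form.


Apply the power rule for integration:
integral of ax^n dx = a/(n+1) * x^(n+1) + C
integral of 5x^11 dx
= 5/12 * x^12 + C
The coefficient in lowest terms is 5/12, and its numerator is 5

5


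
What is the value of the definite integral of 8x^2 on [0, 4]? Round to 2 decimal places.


Find the antiderivative of 8x^2:
F(x) = 8/3 * x^3
Apply the Fundamental Theorem of Calculus:
F(4) - F(0)
= 8/3 * 4^3 - 8/3 * 0^3
= 8/3 * (64 - 0)
= 8/3 * 64
= 512/3 ≈ 170.67

170.67


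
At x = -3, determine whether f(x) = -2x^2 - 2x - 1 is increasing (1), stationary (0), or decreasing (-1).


Compute f'(x) to determine behavior:
f'(x) = -4x - 2
f'(-3) = -4 * (-3) - 2
= 12 - 2
= 10
Since f'(-3) > 0, the function is increasing (1)

1


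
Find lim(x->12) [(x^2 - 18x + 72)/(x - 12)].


Direct substitution gives 0/0, so we factor the numerator.
Factor: (x^2 - 18x + 72) = (x - 12)(x - 6)
Cancel the common factor (x - 12):
(x^2 - 18x + 72)/(x - 12) = (x - 6)
Now substitute x = 12:
= (12) - (6) = 6

6


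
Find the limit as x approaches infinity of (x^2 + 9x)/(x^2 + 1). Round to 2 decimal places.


For limits at infinity with equal-degree polynomials,
we compare leading coefficients.
Numerator leading term: x^2
Denominator leading term: x^2
Divide both by x^2:
lim = (1 + 9/x) / (1 + 1/x^2)
As x -> infinity, the 1/x and 1/x^2 terms vanish:
= 1/1 = 1 = 1.00

1.00


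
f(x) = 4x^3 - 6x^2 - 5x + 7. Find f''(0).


First derivative:
f'(x) = 12x^2 - 12x - 5
Second derivative:
f''(x) = 24x - 12
Substitute x = 0:
f''(0) = 24 * 0 - 12
= 0 - 12
= -12

-12


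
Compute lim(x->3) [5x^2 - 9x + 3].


Since polynomials are continuous, we use direct substitution.
lim(x->3) of 5x^2 - 9x + 3
= 5 * 3^2 - 9 * 3 + 3
= 45 - 27 + 3
= 21

21


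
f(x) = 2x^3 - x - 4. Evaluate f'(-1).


Differentiate f(x) = 2x^3 - x - 4 term by term:
f'(x) = 6x^2 - 1
Substitute x = -1:
f'(-1) = 6 * (-1)^2 + 0 * (-1) - 1
= 6 + 0 - 1
= 5

5


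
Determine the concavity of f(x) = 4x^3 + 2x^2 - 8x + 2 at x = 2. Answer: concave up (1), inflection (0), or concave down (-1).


Concavity is determined by the sign of f''(x).
f(x) = 4x^3 + 2x^2 - 8x + 2
f'(x) = 12x^2 + 4x - 8
f''(x) = 24x + 4
f''(2) = 24 * 2 + 4
= 48 + 4
= 52
Since f''(2) > 0, the function is concave up (1)

1


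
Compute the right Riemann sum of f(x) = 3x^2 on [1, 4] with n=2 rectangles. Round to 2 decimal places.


Right Riemann sum uses right endpoints of each subinterval.
Interval: [1, 4], n = 2
dx = (4 - 1) / 2 = 3/2
Right endpoints: [5/2, 4]
f values: [75/4, 48]
Sum = dx * (sum of f values)
= 3/2 * 267/4
= 801/8 ≈ 100.13

100.13


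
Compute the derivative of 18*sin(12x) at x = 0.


Apply the chain rule to differentiate 18*sin(12x):
d/dx [18*sin(12x)]
= 18 * cos(12x) * d/dx(12x)
= 18 * 12 * cos(12x)
= 216 * cos(12x)
Evaluate at x = 0:
= 216 * cos(0)
= 216 * 1
= 216

216


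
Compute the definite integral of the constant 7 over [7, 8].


The integral of a constant k over [a, b] equals k * (b - a).
integral from 7 to 8 of 7 dx
= 7 * (8 - 7)
= 7 * 1
= 7

7


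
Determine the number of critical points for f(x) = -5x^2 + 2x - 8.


Find where f'(x) = 0:
f'(x) = -10x + 2
Set f'(x) = 0:
-10x + 2 = 0
x = -2 / (-10) = 1/5
This is a linear equation in x, so there is exactly one solution.
Number of critical points: 1

1


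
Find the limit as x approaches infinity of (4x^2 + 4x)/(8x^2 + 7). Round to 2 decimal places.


For limits at infinity with equal-degree polynomials,
we compare leading coefficients.
Numerator leading term: 4x^2
Denominator leading term: 8x^2
Divide both by x^2:
lim = (4 + 4/x) / (8 + 7/x^2)
As x -> infinity, the 1/x and 1/x^2 terms vanish:
= 4/8 = 1/2 = 0.50

0.50


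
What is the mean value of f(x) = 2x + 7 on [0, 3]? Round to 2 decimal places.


Average value = 1/(b-a) * integral from a to b of f(x) dx
First compute the integral of 2x + 7:
F(x) = x^2 + 7x
F(3) = 1 * 9 + 7 * 3 = 30
F(0) = 1 * 0 + 7 * 0 = 0
Integral = 30 - 0 = 30
Average = 30 / (3 - 0) = 30 / 3
= 10 = 10.00

10.00


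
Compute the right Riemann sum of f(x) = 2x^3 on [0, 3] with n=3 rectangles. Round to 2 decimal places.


Right Riemann sum uses right endpoints of each subinterval.
Interval: [0, 3], n = 3
dx = (3 - 0) / 3 = 1
Right endpoints: [1, 2, 3]
f values: [2, 16, 54]
Sum = dx * (sum of f values)
= 1 * 72
= 72 = 72.00

72.00


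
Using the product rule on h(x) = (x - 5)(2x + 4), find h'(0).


Let u(x) = x - 5 and v(x) = 2x + 4
u'(x) = 1
v'(x) = 2
Product rule: h'(x) = u'(x)*v(x) + u(x)*v'(x)
= 1 * (2x + 4) + (x - 5) * 2
At x = 0:
u(0) = 1 * 0 - 5 = -5
v(0) = 2 * 0 + 4 = 4
h'(0) = 1 * 4 + (-5) * 2
= 4 - 10
= -6

-6


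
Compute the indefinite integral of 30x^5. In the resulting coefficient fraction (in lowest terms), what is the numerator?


Apply the power rule for integration:
integral of ax^n dx = a/(n+1) * x^(n+1) + C
integral of 30x^5 dx
= 30/6 * x^6 + C
= 5 * x^6 + C
The coefficient in lowest terms is 5 = 5/1, so its numerator is 5

5


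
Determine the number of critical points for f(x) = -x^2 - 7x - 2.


Find where f'(x) = 0:
f'(x) = -2x - 7
Set f'(x) = 0:
-2x - 7 = 0
x = 7 / (-2) = -7/2
This is a linear equation in x, so there is exactly one solution.
Number of critical points: 1

1


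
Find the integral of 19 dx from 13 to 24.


The integral of a constant k over [a, b] equals k * (b - a).
integral from 13 to 24 of 19 dx
= 19 * (24 - 13)
= 19 * 11
= 209

209


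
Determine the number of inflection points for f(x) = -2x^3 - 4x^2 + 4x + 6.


Inflection points occur where f''(x) = 0 and concavity changes.
f(x) = -2x^3 - 4x^2 + 4x + 6
f'(x) = -6x^2 - 8x + 4
f''(x) = -12x - 8
Set f''(x) = 0:
-12x - 8 = 0
x = 8 / (-12) = -2/3
Since f''(x) is linear (degree 1), it changes sign at this point.
Therefore there is exactly 1 inflection point.

1


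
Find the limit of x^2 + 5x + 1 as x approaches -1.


Since polynomials are continuous, we use direct substitution.
lim(x->-1) of x^2 + 5x + 1
= 1 * (-1)^2 + 5 * (-1) + 1
= 1 - 5 + 1
= -3

-3


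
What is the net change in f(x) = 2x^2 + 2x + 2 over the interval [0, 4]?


Net change = f(b) - f(a)
f(x) = 2x^2 + 2x + 2
Compute f(4):
f(4) = 2 * 4^2 + 2 * 4 + 2
= 32 + 8 + 2
= 42
Compute f(0):
f(0) = 2 * 0^2 + 2 * 0 + 2
= 0 + 0 + 2
= 2
Net change = 42 - 2 = 40

40


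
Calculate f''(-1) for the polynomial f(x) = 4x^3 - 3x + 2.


First derivative:
f'(x) = 12x^2 - 3
Second derivative:
f''(x) = 24x
Substitute x = -1:
f''(-1) = 24 * (-1) + 0
= -24 + 0
= -24

-24


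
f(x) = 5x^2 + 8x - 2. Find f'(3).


Differentiate term by term using power and sum rules:
f(x) = 5x^2 + 8x - 2
f'(x) = 10x + 8
Substitute x = 3:
f'(3) = 10 * 3 + 8
= 30 + 8
= 38

38


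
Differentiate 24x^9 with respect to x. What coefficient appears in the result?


We apply the power rule: d/dx [ax^n] = a*n * x^(n-1)
d/dx [24x^9]
= 24 * 9 * x^(9-1)
= 216x^8
The coefficient is 216

216


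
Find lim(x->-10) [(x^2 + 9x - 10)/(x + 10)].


Direct substitution gives 0/0, so we factor the numerator.
Factor: (x^2 + 9x - 10) = (x + 10)(x - 1)
Cancel the common factor (x + 10):
(x^2 + 9x - 10)/(x + 10) = (x - 1)
Now substitute x = -10:
= (-10) - (1) = -11

-11


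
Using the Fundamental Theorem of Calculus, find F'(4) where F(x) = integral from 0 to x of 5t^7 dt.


By the Fundamental Theorem of Calculus (Part 1):
If F(x) = integral from 0 to x of f(t) dt, then F'(x) = f(x)
Here f(t) = 5t^7
So F'(x) = 5x^7
Evaluate at x = 4:
F'(4) = 5 * 4^7
= 5 * 16384
= 81920

81920


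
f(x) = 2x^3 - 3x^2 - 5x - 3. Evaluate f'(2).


Differentiate f(x) = 2x^3 - 3x^2 - 5x - 3 term by term:
f'(x) = 6x^2 - 6x - 5
Substitute x = 2:
f'(2) = 6 * 2^2 - 6 * 2 - 5
= 24 - 12 - 5
= 7

7


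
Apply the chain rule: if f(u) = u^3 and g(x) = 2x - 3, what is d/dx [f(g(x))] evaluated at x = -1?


Using the chain rule: (f(g(x)))' = f'(g(x)) * g'(x)
First, find g(-1):
g(-1) = 2 * (-1) - 3 = -5
Next, f'(u) = 3u^2
And g'(x) = 2
So f'(g(-1)) * g'(-1)
= 3 * (-5)^2 * 2
= 3 * 25 * 2
= 150

150


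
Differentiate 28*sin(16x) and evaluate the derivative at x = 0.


Apply the chain rule to differentiate 28*sin(16x):
d/dx [28*sin(16x)]
= 28 * cos(16x) * d/dx(16x)
= 28 * 16 * cos(16x)
= 448 * cos(16x)
Evaluate at x = 0:
= 448 * cos(0)
= 448 * 1
= 448

448


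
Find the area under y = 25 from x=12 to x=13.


The area under a constant function y = 25 is a rectangle.
Width = 13 - 12 = 1
Height = 25
Area = width * height
= 1 * 25
= 25

25


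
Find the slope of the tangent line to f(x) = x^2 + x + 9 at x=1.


The slope of the tangent line equals f'(x) at the point.
f(x) = x^2 + x + 9
f'(x) = 2x + 1
At x = 1:
f'(1) = 2 * 1 + 1
= 2 + 1
= 3

3


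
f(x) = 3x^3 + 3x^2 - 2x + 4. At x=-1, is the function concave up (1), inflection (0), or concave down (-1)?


Concavity is determined by the sign of f''(x).
f(x) = 3x^3 + 3x^2 - 2x + 4
f'(x) = 9x^2 + 6x - 2
f''(x) = 18x + 6
f''(-1) = 18 * (-1) + 6
= -18 + 6
= -12
Since f''(-1) < 0, the function is concave down (-1)

-1


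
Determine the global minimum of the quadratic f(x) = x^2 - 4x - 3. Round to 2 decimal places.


For a quadratic f(x) = ax^2 + bx + c with a > 0, the minimum is at the vertex.
Vertex x-coordinate: x = -b/(2a)
x = -(-4) / (2 * 1)
x = 4/2 = 2
Substitute back to find the minimum value:
f(2) = 1 * 2^2 - 4 * 2 - 3
= 4 - 8 - 3
= -7 = -7.00

-7.00


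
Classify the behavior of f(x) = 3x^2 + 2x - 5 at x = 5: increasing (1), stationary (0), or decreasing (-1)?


Compute f'(x) to determine behavior:
f'(x) = 6x + 2
f'(5) = 6 * 5 + 2
= 30 + 2
= 32
Since f'(5) > 0, the function is increasing (1)

1


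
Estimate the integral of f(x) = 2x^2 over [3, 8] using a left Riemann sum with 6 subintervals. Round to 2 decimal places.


Left Riemann sum uses left endpoints of each subinterval.
Interval: [3, 8], n = 6
dx = (8 - 3) / 6 = 5/6
Left endpoints: [3, 23/6, 14/3, 11/2, 19/3, 43/6]
f values: [18, 529/18, 392/9, 121/2, 722/9, 1849/18]
Sum = dx * (sum of f values)
= 5/6 * 6019/18
= 30095/108 ≈ 278.66

278.66


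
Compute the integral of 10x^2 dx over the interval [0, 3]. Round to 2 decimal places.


Find the antiderivative of 10x^2:
F(x) = 10/3 * x^3
Apply the Fundamental Theorem of Calculus:
F(3) - F(0)
= 10/3 * 3^3 - 10/3 * 0^3
= 10/3 * (27 - 0)
= 10/3 * 27
= 90 = 90.00

90.00


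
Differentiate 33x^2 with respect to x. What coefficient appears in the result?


We apply the power rule: d/dx [ax^n] = a*n * x^(n-1)
d/dx [33x^2]
= 33 * 2 * x^(2-1)
= 66x
The coefficient is 66

66


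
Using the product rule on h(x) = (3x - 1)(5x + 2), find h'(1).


Let u(x) = 3x - 1 and v(x) = 5x + 2
u'(x) = 3
v'(x) = 5
Product rule: h'(x) = u'(x)*v(x) + u(x)*v'(x)
= 3 * (5x + 2) + (3x - 1) * 5
At x = 1:
u(1) = 3 * 1 - 1 = 2
v(1) = 5 * 1 + 2 = 7
h'(1) = 3 * 7 + 2 * 5
= 21 + 10
= 31

31


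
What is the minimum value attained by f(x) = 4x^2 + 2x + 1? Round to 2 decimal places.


For a quadratic f(x) = ax^2 + bx + c with a > 0, the minimum is at the vertex.
Vertex x-coordinate: x = -b/(2a)
x = -(2) / (2 * 4)
x = -2/8 = -1/4
Substitute back to find the minimum value:
f(-1/4) = 4 * (-1/4)^2 + 2 * (-1/4) + 1
= 1/4 - 1/2 + 1
= 3/4 = 0.75

0.75


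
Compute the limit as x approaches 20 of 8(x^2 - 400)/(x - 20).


Direct substitution gives 0/0, so we factor the numerator.
Factor: 8(x^2 - 400) = 8 * (x - 20)(x + 20)
Cancel the common factor (x - 20):
8(x^2 - 400)/(x - 20) = 8 * (x + 20)
Now substitute x = 20:
= 8 * (20 + 20) = 320

320


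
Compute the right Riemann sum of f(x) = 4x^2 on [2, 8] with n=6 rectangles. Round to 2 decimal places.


Right Riemann sum uses right endpoints of each subinterval.
Interval: [2, 8], n = 6
dx = (8 - 2) / 6 = 1
Right endpoints: [3, 4, 5, 6, 7, 8]
f values: [36, 64, 100, 144, 196, 256]
Sum = dx * (sum of f values)
= 1 * 796
= 796 = 796.00

796.00


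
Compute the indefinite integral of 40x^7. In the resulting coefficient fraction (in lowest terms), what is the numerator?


Apply the power rule for integration:
integral of ax^n dx = a/(n+1) * x^(n+1) + C
integral of 40x^7 dx
= 40/8 * x^8 + C
= 5 * x^8 + C
The coefficient in lowest terms is 5 = 5/1, so its numerator is 5

5


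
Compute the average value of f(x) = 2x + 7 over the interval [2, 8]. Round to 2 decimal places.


Average value = 1/(b-a) * integral from a to b of f(x) dx
First compute the integral of 2x + 7:
F(x) = x^2 + 7x
F(8) = 1 * 64 + 7 * 8 = 120
F(2) = 1 * 4 + 7 * 2 = 18
Integral = 120 - 18 = 102
Average = 102 / (8 - 2) = 102 / 6
= 17 = 17.00

17.00


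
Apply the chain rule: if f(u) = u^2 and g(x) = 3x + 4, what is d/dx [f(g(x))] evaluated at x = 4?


Using the chain rule: (f(g(x)))' = f'(g(x)) * g'(x)
First, find g(4):
g(4) = 3 * 4 + 4 = 16
Next, f'(u) = 2u
And g'(x) = 3
So f'(g(4)) * g'(4)
= 2 * 16 * 3
= 96

96


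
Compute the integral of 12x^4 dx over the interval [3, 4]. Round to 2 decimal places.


Find the antiderivative of 12x^4:
F(x) = 12/5 * x^5
Apply the Fundamental Theorem of Calculus:
F(4) - F(3)
= 12/5 * 4^5 - 12/5 * 3^5
= 12/5 * (1024 - 243)
= 12/5 * 781
= 9372/5 = 1874.40

1874.40


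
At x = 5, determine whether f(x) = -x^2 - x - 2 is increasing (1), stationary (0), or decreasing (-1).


Compute f'(x) to determine behavior:
f'(x) = -2x - 1
f'(5) = -2 * 5 - 1
= -10 - 1
= -11
Since f'(5) < 0, the function is decreasing (-1)

-1


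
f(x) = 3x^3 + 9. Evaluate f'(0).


Differentiate f(x) = 3x^3 + 9 term by term:
f'(x) = 9x^2
Substitute x = 0:
f'(0) = 9 * 0^2 + 0 * 0 + 0
= 0 + 0 + 0
= 0

0


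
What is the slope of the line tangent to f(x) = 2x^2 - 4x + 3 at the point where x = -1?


The slope of the tangent line equals f'(x) at the point.
f(x) = 2x^2 - 4x + 3
f'(x) = 4x - 4
At x = -1:
f'(-1) = 4 * (-1) - 4
= -4 - 4
= -8

-8


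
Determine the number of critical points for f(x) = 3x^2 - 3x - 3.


Find where f'(x) = 0:
f'(x) = 6x - 3
Set f'(x) = 0:
6x - 3 = 0
x = 3 / 6 = 1/2
This is a linear equation in x, so there is exactly one solution.
Number of critical points: 1

1


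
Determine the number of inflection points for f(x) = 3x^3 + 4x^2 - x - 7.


Inflection points occur where f''(x) = 0 and concavity changes.
f(x) = 3x^3 + 4x^2 - x - 7
f'(x) = 9x^2 + 8x - 1
f''(x) = 18x + 8
Set f''(x) = 0:
18x + 8 = 0
x = -8 / 18 = -4/9
Since f''(x) is linear (degree 1), it changes sign at this point.
Therefore there is exactly 1 inflection point.

1


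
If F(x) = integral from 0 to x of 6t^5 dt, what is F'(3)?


By the Fundamental Theorem of Calculus (Part 1):
If F(x) = integral from 0 to x of f(t) dt, then F'(x) = f(x)
Here f(t) = 6t^5
So F'(x) = 6x^5
Evaluate at x = 3:
F'(3) = 6 * 3^5
= 6 * 243
= 1458

1458


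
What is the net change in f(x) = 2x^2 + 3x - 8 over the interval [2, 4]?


Net change = f(b) - f(a)
f(x) = 2x^2 + 3x - 8
Compute f(4):
f(4) = 2 * 4^2 + 3 * 4 - 8
= 32 + 12 - 8
= 36
Compute f(2):
f(2) = 2 * 2^2 + 3 * 2 - 8
= 8 + 6 - 8
= 6
Net change = 36 - 6 = 30

30


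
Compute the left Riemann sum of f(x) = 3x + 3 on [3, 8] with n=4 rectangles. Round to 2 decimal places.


Left Riemann sum uses left endpoints of each subinterval.
Interval: [3, 8], n = 4
dx = (8 - 3) / 4 = 5/4
Left endpoints: [3, 17/4, 11/2, 27/4]
f values: [12, 63/4, 39/2, 93/4]
Sum = dx * (sum of f values)
= 5/4 * 141/2
= 705/8 ≈ 88.13

88.13


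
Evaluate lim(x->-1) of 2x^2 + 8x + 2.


Since polynomials are continuous, we use direct substitution.
lim(x->-1) of 2x^2 + 8x + 2
= 2 * (-1)^2 + 8 * (-1) + 2
= 2 - 8 + 2
= -4

-4


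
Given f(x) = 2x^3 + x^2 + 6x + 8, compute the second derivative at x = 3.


First derivative:
f'(x) = 6x^2 + 2x + 6
Second derivative:
f''(x) = 12x + 2
Substitute x = 3:
f''(3) = 12 * 3 + 2
= 36 + 2
= 38

38


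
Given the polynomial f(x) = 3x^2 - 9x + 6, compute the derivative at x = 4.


Differentiate term by term using power and sum rules:
f(x) = 3x^2 - 9x + 6
f'(x) = 6x - 9
Substitute x = 4:
f'(4) = 6 * 4 - 9
= 24 - 9
= 15

15


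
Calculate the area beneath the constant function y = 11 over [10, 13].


The area under a constant function y = 11 is a rectangle.
Width = 13 - 10 = 3
Height = 11
Area = width * height
= 3 * 11
= 33

33


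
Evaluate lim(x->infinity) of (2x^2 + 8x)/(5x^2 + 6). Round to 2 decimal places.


For limits at infinity with equal-degree polynomials,
we compare leading coefficients.
Numerator leading term: 2x^2
Denominator leading term: 5x^2
Divide both by x^2:
lim = (2 + 8/x) / (5 + 6/x^2)
As x -> infinity, the 1/x and 1/x^2 terms vanish:
= 2/5 = 0.40

0.40


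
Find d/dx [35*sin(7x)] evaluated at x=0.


Apply the chain rule to differentiate 35*sin(7x):
d/dx [35*sin(7x)]
= 35 * cos(7x) * d/dx(7x)
= 35 * 7 * cos(7x)
= 245 * cos(7x)
Evaluate at x = 0:
= 245 * cos(0)
= 245 * 1
= 245

245


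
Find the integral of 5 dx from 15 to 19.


The integral of a constant k over [a, b] equals k * (b - a).
integral from 15 to 19 of 5 dx
= 5 * (19 - 15)
= 5 * 4
= 20

20


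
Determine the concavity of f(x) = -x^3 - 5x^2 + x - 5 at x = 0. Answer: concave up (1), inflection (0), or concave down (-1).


Concavity is determined by the sign of f''(x).
f(x) = -x^3 - 5x^2 + x - 5
f'(x) = -3x^2 - 10x + 1
f''(x) = -6x - 10
f''(0) = -6 * 0 - 10
= 0 - 10
= -10
Since f''(0) < 0, the function is concave down (-1)

-1


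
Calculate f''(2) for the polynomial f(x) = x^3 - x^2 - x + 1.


First derivative:
f'(x) = 3x^2 - 2x - 1
Second derivative:
f''(x) = 6x - 2
Substitute x = 2:
f''(2) = 6 * 2 - 2
= 12 - 2
= 10

10


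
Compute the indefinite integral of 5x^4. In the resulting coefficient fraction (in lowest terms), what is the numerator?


Apply the power rule for integration:
integral of ax^n dx = a/(n+1) * x^(n+1) + C
integral of 5x^4 dx
= 5/5 * x^5 + C
= 1 * x^5 + C
The coefficient in lowest terms is 1 = 1/1, so its numerator is 1

1


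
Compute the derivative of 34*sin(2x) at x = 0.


Apply the chain rule to differentiate 34*sin(2x):
d/dx [34*sin(2x)]
= 34 * cos(2x) * d/dx(2x)
= 34 * 2 * cos(2x)
= 68 * cos(2x)
Evaluate at x = 0:
= 68 * cos(0)
= 68 * 1
= 68

68


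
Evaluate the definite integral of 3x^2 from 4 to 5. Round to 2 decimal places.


Find the antiderivative of 3x^2:
F(x) = 3/3 * x^3
Apply the Fundamental Theorem of Calculus:
F(5) - F(4)
= 3/3 * 5^3 - 3/3 * 4^3
= 3/3 * (125 - 64)
= 3/3 * 61
= 61 = 61.00

61.00


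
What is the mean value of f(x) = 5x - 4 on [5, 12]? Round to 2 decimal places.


Average value = 1/(b-a) * integral from a to b of f(x) dx
First compute the integral of 5x - 4:
F(x) = (5/2)x^2 - 4x
F(12) = 5/2 * 144 - 4 * 12 = 312
F(5) = 5/2 * 25 - 4 * 5 = 85/2
Integral = 312 - 85/2 = 539/2
Average = (539/2) / (12 - 5) = (539/2) / 7
= 77/2 = 38.50

38.50


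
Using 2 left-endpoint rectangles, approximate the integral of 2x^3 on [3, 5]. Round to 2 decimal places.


Left Riemann sum uses left endpoints of each subinterval.
Interval: [3, 5], n = 2
dx = (5 - 3) / 2 = 1
Left endpoints: [3, 4]
f values: [54, 128]
Sum = dx * (sum of f values)
= 1 * 182
= 182 = 182.00

182.00


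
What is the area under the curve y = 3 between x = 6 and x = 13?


The area under a constant function y = 3 is a rectangle.
Width = 13 - 6 = 7
Height = 3
Area = width * height
= 7 * 3
= 21

21


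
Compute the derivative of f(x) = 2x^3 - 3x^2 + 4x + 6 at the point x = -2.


Differentiate f(x) = 2x^3 - 3x^2 + 4x + 6 term by term:
f'(x) = 6x^2 - 6x + 4
Substitute x = -2:
f'(-2) = 6 * (-2)^2 - 6 * (-2) + 4
= 24 + 12 + 4
= 40

40


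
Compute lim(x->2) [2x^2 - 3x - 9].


Since polynomials are continuous, we use direct substitution.
lim(x->2) of 2x^2 - 3x - 9
= 2 * 2^2 - 3 * 2 - 9
= 8 - 6 - 9
= -7

-7


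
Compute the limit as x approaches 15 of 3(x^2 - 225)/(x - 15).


Direct substitution gives 0/0, so we factor the numerator.
Factor: 3(x^2 - 225) = 3 * (x - 15)(x + 15)
Cancel the common factor (x - 15):
3(x^2 - 225)/(x - 15) = 3 * (x + 15)
Now substitute x = 15:
= 3 * (15 + 15) = 90

90


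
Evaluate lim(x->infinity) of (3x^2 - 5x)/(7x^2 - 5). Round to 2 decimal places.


For limits at infinity with equal-degree polynomials,
we compare leading coefficients.
Numerator leading term: 3x^2
Denominator leading term: 7x^2
Divide both by x^2:
lim = (3 - 5/x) / (7 - 5/x^2)
As x -> infinity, the 1/x and 1/x^2 terms vanish:
= 3/7 ≈ 0.43

0.43


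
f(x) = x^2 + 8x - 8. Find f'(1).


Differentiate term by term using power and sum rules:
f(x) = x^2 + 8x - 8
f'(x) = 2x + 8
Substitute x = 1:
f'(1) = 2 * 1 + 8
= 2 + 8
= 10

10


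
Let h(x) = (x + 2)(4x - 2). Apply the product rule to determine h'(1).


Let u(x) = x + 2 and v(x) = 4x - 2
u'(x) = 1
v'(x) = 4
Product rule: h'(x) = u'(x)*v(x) + u(x)*v'(x)
= 1 * (4x - 2) + (x + 2) * 4
At x = 1:
u(1) = 1 * 1 + 2 = 3
v(1) = 4 * 1 - 2 = 2
h'(1) = 1 * 2 + 3 * 4
= 2 + 12
= 14

14


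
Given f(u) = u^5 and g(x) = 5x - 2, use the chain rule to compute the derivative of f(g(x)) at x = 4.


Using the chain rule: (f(g(x)))' = f'(g(x)) * g'(x)
First, find g(4):
g(4) = 5 * 4 - 2 = 18
Next, f'(u) = 5u^4
And g'(x) = 5
So f'(g(4)) * g'(4)
= 5 * 18^4 * 5
= 5 * 104976 * 5
= 2624400

2624400


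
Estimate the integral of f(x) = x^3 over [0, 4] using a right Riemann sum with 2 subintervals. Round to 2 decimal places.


Right Riemann sum uses right endpoints of each subinterval.
Interval: [0, 4], n = 2
dx = (4 - 0) / 2 = 2
Right endpoints: [2, 4]
f values: [8, 64]
Sum = dx * (sum of f values)
= 2 * 72
= 144 = 144.00

144.00


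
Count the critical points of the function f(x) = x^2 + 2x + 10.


Find where f'(x) = 0:
f'(x) = 2x + 2
Set f'(x) = 0:
2x + 2 = 0
x = -2 / 2 = -1
This is a linear equation in x, so there is exactly one solution.
Number of critical points: 1

1


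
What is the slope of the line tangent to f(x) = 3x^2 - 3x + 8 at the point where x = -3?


The slope of the tangent line equals f'(x) at the point.
f(x) = 3x^2 - 3x + 8
f'(x) = 6x - 3
At x = -3:
f'(-3) = 6 * (-3) - 3
= -18 - 3
= -21

-21


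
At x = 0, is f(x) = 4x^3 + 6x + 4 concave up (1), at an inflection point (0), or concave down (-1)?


Concavity is determined by the sign of f''(x).
f(x) = 4x^3 + 6x + 4
f'(x) = 12x^2 + 6
f''(x) = 24x
f''(0) = 24 * 0 + 0
= 0 + 0
= 0
f''(0) = 0, and f''(x) is linear with nonzero slope 24, so f'' changes sign at x = 0. Hence the function is at an inflection point (0)

0


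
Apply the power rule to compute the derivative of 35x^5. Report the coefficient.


We apply the power rule: d/dx [ax^n] = a*n * x^(n-1)
d/dx [35x^5]
= 35 * 5 * x^(5-1)
= 175x^4
The coefficient is 175

175


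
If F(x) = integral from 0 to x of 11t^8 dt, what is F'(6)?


By the Fundamental Theorem of Calculus (Part 1):
If F(x) = integral from 0 to x of f(t) dt, then F'(x) = f(x)
Here f(t) = 11t^8
So F'(x) = 11x^8
Evaluate at x = 6:
F'(6) = 11 * 6^8
= 11 * 1679616
= 18475776

18475776


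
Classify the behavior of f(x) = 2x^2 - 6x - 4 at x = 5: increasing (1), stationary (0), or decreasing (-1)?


Compute f'(x) to determine behavior:
f'(x) = 4x - 6
f'(5) = 4 * 5 - 6
= 20 - 6
= 14
Since f'(5) > 0, the function is increasing (1)

1


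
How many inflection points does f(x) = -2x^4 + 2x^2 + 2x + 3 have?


Inflection points occur where f''(x) = 0 and concavity changes.
f(x) = -2x^4 + 2x^2 + 2x + 3
f'(x) = -8x^3 + 4x + 2
f''(x) = -24x^2 + 4
This is a quadratic in x. Use the discriminant to count real roots.
Discriminant = (0)^2 - 4 * (-24) * 4
= 0 - (-384)
= 384
Since discriminant > 0, f''(x) = 0 has 2 distinct real solutions.
A quadratic with two distinct real roots changes sign at each root, so concavity changes at both.
Number of inflection points: 2

2


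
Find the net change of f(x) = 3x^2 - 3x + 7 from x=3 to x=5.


Net change = f(b) - f(a)
f(x) = 3x^2 - 3x + 7
Compute f(5):
f(5) = 3 * 5^2 - 3 * 5 + 7
= 75 - 15 + 7
= 67
Compute f(3):
f(3) = 3 * 3^2 - 3 * 3 + 7
= 27 - 9 + 7
= 25
Net change = 67 - 25 = 42

42


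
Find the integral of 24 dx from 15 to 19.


The integral of a constant k over [a, b] equals k * (b - a).
integral from 15 to 19 of 24 dx
= 24 * (19 - 15)
= 24 * 4
= 96

96


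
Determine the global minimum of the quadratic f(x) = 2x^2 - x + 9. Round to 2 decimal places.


For a quadratic f(x) = ax^2 + bx + c with a > 0, the minimum is at the vertex.
Vertex x-coordinate: x = -b/(2a)
x = -(-1) / (2 * 2)
x = 1/4
Substitute back to find the minimum value:
f(1/4) = 2 * (1/4)^2 - 1 * (1/4) + 9
= 1/8 - 1/4 + 9
= 71/8 ≈ 8.88

8.88


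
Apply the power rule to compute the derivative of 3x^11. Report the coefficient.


We apply the power rule: d/dx [ax^n] = a*n * x^(n-1)
d/dx [3x^11]
= 3 * 11 * x^(11-1)
= 33x^10
The coefficient is 33

33


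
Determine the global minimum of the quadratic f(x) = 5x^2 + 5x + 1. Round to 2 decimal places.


For a quadratic f(x) = ax^2 + bx + c with a > 0, the minimum is at the vertex.
Vertex x-coordinate: x = -b/(2a)
x = -(5) / (2 * 5)
x = -5/10 = -1/2
Substitute back to find the minimum value:
f(-1/2) = 5 * (-1/2)^2 + 5 * (-1/2) + 1
= 5/4 - 5/2 + 1
= -1/4 = -0.25

-0.25


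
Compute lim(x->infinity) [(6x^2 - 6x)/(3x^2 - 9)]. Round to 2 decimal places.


For limits at infinity with equal-degree polynomials,
we compare leading coefficients.
Numerator leading term: 6x^2
Denominator leading term: 3x^2
Divide both by x^2:
lim = (6 - 6/x) / (3 - 9/x^2)
As x -> infinity, the 1/x and 1/x^2 terms vanish:
= 6/3 = 2 = 2.00

2.00


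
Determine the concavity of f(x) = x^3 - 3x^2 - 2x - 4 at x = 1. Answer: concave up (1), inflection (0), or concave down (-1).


Concavity is determined by the sign of f''(x).
f(x) = x^3 - 3x^2 - 2x - 4
f'(x) = 3x^2 - 6x - 2
f''(x) = 6x - 6
f''(1) = 6 * 1 - 6
= 6 - 6
= 0
f''(1) = 0, and f''(x) is linear with nonzero slope 6, so f'' changes sign at x = 1. Hence the function is at an inflection point (0)

0


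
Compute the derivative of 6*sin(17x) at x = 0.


Apply the chain rule to differentiate 6*sin(17x):
d/dx [6*sin(17x)]
= 6 * cos(17x) * d/dx(17x)
= 6 * 17 * cos(17x)
= 102 * cos(17x)
Evaluate at x = 0:
= 102 * cos(0)
= 102 * 1
= 102

102


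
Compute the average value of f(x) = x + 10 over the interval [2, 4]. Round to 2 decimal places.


Average value = 1/(b-a) * integral from a to b of f(x) dx
First compute the integral of x + 10:
F(x) = (1/2)x^2 + 10x
F(4) = 1/2 * 16 + 10 * 4 = 48
F(2) = 1/2 * 4 + 10 * 2 = 22
Integral = 48 - 22 = 26
Average = 26 / (4 - 2) = 26 / 2
= 13 = 13.00

13.00


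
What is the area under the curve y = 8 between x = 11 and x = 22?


The area under a constant function y = 8 is a rectangle.
Width = 22 - 11 = 11
Height = 8
Area = width * height
= 11 * 8
= 88

88


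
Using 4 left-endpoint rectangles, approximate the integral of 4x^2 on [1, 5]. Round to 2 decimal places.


Left Riemann sum uses left endpoints of each subinterval.
Interval: [1, 5], n = 4
dx = (5 - 1) / 4 = 1
Left endpoints: [1, 2, 3, 4]
f values: [4, 16, 36, 64]
Sum = dx * (sum of f values)
= 1 * 120
= 120 = 120.00

120.00


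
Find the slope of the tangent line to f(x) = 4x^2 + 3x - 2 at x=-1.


The slope of the tangent line equals f'(x) at the point.
f(x) = 4x^2 + 3x - 2
f'(x) = 8x + 3
At x = -1:
f'(-1) = 8 * (-1) + 3
= -8 + 3
= -5

-5


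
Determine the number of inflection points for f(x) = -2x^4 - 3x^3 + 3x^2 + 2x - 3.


Inflection points occur where f''(x) = 0 and concavity changes.
f(x) = -2x^4 - 3x^3 + 3x^2 + 2x - 3
f'(x) = -8x^3 - 9x^2 + 6x + 2
f''(x) = -24x^2 - 18x + 6
This is a quadratic in x. Use the discriminant to count real roots.
Discriminant = (-18)^2 - 4 * (-24) * 6
= 324 - (-576)
= 900
Since discriminant > 0, f''(x) = 0 has 2 distinct real solutions.
A quadratic with two distinct real roots changes sign at each root, so concavity changes at both.
Number of inflection points: 2

2


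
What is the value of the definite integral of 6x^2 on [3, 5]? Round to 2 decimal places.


Find the antiderivative of 6x^2:
F(x) = 6/3 * x^3
Apply the Fundamental Theorem of Calculus:
F(5) - F(3)
= 6/3 * 5^3 - 6/3 * 3^3
= 6/3 * (125 - 27)
= 6/3 * 98
= 196 = 196.00

196.00


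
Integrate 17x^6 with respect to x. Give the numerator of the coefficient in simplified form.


Apply the power rule for integration:
integral of ax^n dx = a/(n+1) * x^(n+1) + C
integral of 17x^6 dx
= 17/7 * x^7 + C
The coefficient in lowest terms is 17/7, and its numerator is 17

17


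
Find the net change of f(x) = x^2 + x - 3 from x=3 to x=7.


Net change = f(b) - f(a)
f(x) = x^2 + x - 3
Compute f(7):
f(7) = 1 * 7^2 + 1 * 7 - 3
= 49 + 7 - 3
= 53
Compute f(3):
f(3) = 1 * 3^2 + 1 * 3 - 3
= 9 + 3 - 3
= 9
Net change = 53 - 9 = 44

44


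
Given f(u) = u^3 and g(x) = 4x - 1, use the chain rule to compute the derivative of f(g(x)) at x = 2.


Using the chain rule: (f(g(x)))' = f'(g(x)) * g'(x)
First, find g(2):
g(2) = 4 * 2 - 1 = 7
Next, f'(u) = 3u^2
And g'(x) = 4
So f'(g(2)) * g'(2)
= 3 * 7^2 * 4
= 3 * 49 * 4
= 588

588


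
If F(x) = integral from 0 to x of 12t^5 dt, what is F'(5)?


By the Fundamental Theorem of Calculus (Part 1):
If F(x) = integral from 0 to x of f(t) dt, then F'(x) = f(x)
Here f(t) = 12t^5
So F'(x) = 12x^5
Evaluate at x = 5:
F'(5) = 12 * 5^5
= 12 * 3125
= 37500

37500


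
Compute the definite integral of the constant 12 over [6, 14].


The integral of a constant k over [a, b] equals k * (b - a).
integral from 6 to 14 of 12 dx
= 12 * (14 - 6)
= 12 * 8
= 96

96


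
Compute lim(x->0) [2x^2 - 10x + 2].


Since polynomials are continuous, we use direct substitution.
lim(x->0) of 2x^2 - 10x + 2
= 2 * 0^2 - 10 * 0 + 2
= 0 + 0 + 2
= 2

2


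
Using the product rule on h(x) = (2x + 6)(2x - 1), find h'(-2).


Let u(x) = 2x + 6 and v(x) = 2x - 1
u'(x) = 2
v'(x) = 2
Product rule: h'(x) = u'(x)*v(x) + u(x)*v'(x)
= 2 * (2x - 1) + (2x + 6) * 2
At x = -2:
u(-2) = 2 * (-2) + 6 = 2
v(-2) = 2 * (-2) - 1 = -5
h'(-2) = 2 * (-5) + 2 * 2
= -10 + 4
= -6

-6


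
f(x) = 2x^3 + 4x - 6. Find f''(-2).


First derivative:
f'(x) = 6x^2 + 4
Second derivative:
f''(x) = 12x
Substitute x = -2:
f''(-2) = 12 * (-2) + 0
= -24 + 0
= -24

-24


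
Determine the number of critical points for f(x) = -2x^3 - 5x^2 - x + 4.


Find where f'(x) = 0:
f(x) = -2x^3 - 5x^2 - x + 4
f'(x) = -6x^2 - 10x - 1
This is a quadratic in x. Use the discriminant to count real roots.
Discriminant = (-10)^2 - 4 * (-6) * (-1)
= 100 - 24
= 76
Since discriminant > 0, f'(x) = 0 has 2 real solutions.
Number of critical points: 2

2


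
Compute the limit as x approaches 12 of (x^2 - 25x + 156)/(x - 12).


Direct substitution gives 0/0, so we factor the numerator.
Factor: (x^2 - 25x + 156) = (x - 12)(x - 13)
Cancel the common factor (x - 12):
(x^2 - 25x + 156)/(x - 12) = (x - 13)
Now substitute x = 12:
= (12) - (13) = -1

-1


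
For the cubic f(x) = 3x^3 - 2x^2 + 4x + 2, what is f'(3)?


Differentiate f(x) = 3x^3 - 2x^2 + 4x + 2 term by term:
f'(x) = 9x^2 - 4x + 4
Substitute x = 3:
f'(3) = 9 * 3^2 - 4 * 3 + 4
= 81 - 12 + 4
= 73

73


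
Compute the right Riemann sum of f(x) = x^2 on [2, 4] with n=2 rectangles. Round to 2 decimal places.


Right Riemann sum uses right endpoints of each subinterval.
Interval: [2, 4], n = 2
dx = (4 - 2) / 2 = 1
Right endpoints: [3, 4]
f values: [9, 16]
Sum = dx * (sum of f values)
= 1 * 25
= 25 = 25.00

25.00


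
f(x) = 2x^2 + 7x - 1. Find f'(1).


Differentiate term by term using power and sum rules:
f(x) = 2x^2 + 7x - 1
f'(x) = 4x + 7
Substitute x = 1:
f'(1) = 4 * 1 + 7
= 4 + 7
= 11

11


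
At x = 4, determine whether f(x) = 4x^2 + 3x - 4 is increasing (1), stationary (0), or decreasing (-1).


Compute f'(x) to determine behavior:
f'(x) = 8x + 3
f'(4) = 8 * 4 + 3
= 32 + 3
= 35
Since f'(4) > 0, the function is increasing (1)

1


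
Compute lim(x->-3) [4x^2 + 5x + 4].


Since polynomials are continuous, we use direct substitution.
lim(x->-3) of 4x^2 + 5x + 4
= 4 * (-3)^2 + 5 * (-3) + 4
= 36 - 15 + 4
= 25

25


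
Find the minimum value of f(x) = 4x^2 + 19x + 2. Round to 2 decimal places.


For a quadratic f(x) = ax^2 + bx + c with a > 0, the minimum is at the vertex.
Vertex x-coordinate: x = -b/(2a)
x = -(19) / (2 * 4)
x = -19/8
Substitute back to find the minimum value:
f(-19/8) = 4 * (-19/8)^2 + 19 * (-19/8) + 2
= 361/16 - 361/8 + 2
= -329/16 ≈ -20.56

-20.56


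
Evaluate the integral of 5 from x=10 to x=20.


The integral of a constant k over [a, b] equals k * (b - a).
integral from 10 to 20 of 5 dx
= 5 * (20 - 10)
= 5 * 10
= 50

50


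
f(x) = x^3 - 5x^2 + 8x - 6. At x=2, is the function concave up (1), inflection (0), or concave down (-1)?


Concavity is determined by the sign of f''(x).
f(x) = x^3 - 5x^2 + 8x - 6
f'(x) = 3x^2 - 10x + 8
f''(x) = 6x - 10
f''(2) = 6 * 2 - 10
= 12 - 10
= 2
Since f''(2) > 0, the function is concave up (1)

1


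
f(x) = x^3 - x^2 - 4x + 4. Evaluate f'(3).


Differentiate f(x) = x^3 - x^2 - 4x + 4 term by term:
f'(x) = 3x^2 - 2x - 4
Substitute x = 3:
f'(3) = 3 * 3^2 - 2 * 3 - 4
= 27 - 6 - 4
= 17

17


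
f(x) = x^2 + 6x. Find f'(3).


Differentiate term by term using power and sum rules:
f(x) = x^2 + 6x
f'(x) = 2x + 6
Substitute x = 3:
f'(3) = 2 * 3 + 6
= 6 + 6
= 12

12


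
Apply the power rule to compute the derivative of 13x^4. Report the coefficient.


We apply the power rule: d/dx [ax^n] = a*n * x^(n-1)
d/dx [13x^4]
= 13 * 4 * x^(4-1)
= 52x^3
The coefficient is 52

52


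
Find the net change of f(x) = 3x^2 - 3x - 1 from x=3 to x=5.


Net change = f(b) - f(a)
f(x) = 3x^2 - 3x - 1
Compute f(5):
f(5) = 3 * 5^2 - 3 * 5 - 1
= 75 - 15 - 1
= 59
Compute f(3):
f(3) = 3 * 3^2 - 3 * 3 - 1
= 27 - 9 - 1
= 17
Net change = 59 - 17 = 42

42


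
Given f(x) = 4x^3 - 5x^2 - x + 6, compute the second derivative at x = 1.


First derivative:
f'(x) = 12x^2 - 10x - 1
Second derivative:
f''(x) = 24x - 10
Substitute x = 1:
f''(1) = 24 * 1 - 10
= 24 - 10
= 14

14


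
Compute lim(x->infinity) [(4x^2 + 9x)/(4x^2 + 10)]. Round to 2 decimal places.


For limits at infinity with equal-degree polynomials,
we compare leading coefficients.
Numerator leading term: 4x^2
Denominator leading term: 4x^2
Divide both by x^2:
lim = (4 + 9/x) / (4 + 10/x^2)
As x -> infinity, the 1/x and 1/x^2 terms vanish:
= 4/4 = 1 = 1.00

1.00


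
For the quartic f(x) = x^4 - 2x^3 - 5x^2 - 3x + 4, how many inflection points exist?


Inflection points occur where f''(x) = 0 and concavity changes.
f(x) = x^4 - 2x^3 - 5x^2 - 3x + 4
f'(x) = 4x^3 - 6x^2 - 10x - 3
f''(x) = 12x^2 - 12x - 10
This is a quadratic in x. Use the discriminant to count real roots.
Discriminant = (-12)^2 - 4 * 12 * (-10)
= 144 - (-480)
= 624
Since discriminant > 0, f''(x) = 0 has 2 distinct real solutions.
A quadratic with two distinct real roots changes sign at each root, so concavity changes at both.
Number of inflection points: 2

2


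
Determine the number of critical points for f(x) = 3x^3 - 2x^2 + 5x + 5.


Find where f'(x) = 0:
f(x) = 3x^3 - 2x^2 + 5x + 5
f'(x) = 9x^2 - 4x + 5
This is a quadratic in x. Use the discriminant to count real roots.
Discriminant = (-4)^2 - 4 * 9 * 5
= 16 - 180
= -164
Since discriminant < 0, f'(x) = 0 has no real solutions.
Number of critical points: 0

0


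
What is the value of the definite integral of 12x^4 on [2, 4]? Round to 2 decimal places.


Find the antiderivative of 12x^4:
F(x) = 12/5 * x^5
Apply the Fundamental Theorem of Calculus:
F(4) - F(2)
= 12/5 * 4^5 - 12/5 * 2^5
= 12/5 * (1024 - 32)
= 12/5 * 992
= 11904/5 = 2380.80

2380.80


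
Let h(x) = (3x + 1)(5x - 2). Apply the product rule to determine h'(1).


Let u(x) = 3x + 1 and v(x) = 5x - 2
u'(x) = 3
v'(x) = 5
Product rule: h'(x) = u'(x)*v(x) + u(x)*v'(x)
= 3 * (5x - 2) + (3x + 1) * 5
At x = 1:
u(1) = 3 * 1 + 1 = 4
v(1) = 5 * 1 - 2 = 3
h'(1) = 3 * 3 + 4 * 5
= 9 + 20
= 29

29


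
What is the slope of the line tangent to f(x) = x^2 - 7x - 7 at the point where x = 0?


The slope of the tangent line equals f'(x) at the point.
f(x) = x^2 - 7x - 7
f'(x) = 2x - 7
At x = 0:
f'(0) = 2 * 0 - 7
= 0 - 7
= -7

-7


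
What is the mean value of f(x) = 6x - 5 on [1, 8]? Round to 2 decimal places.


Average value = 1/(b-a) * integral from a to b of f(x) dx
First compute the integral of 6x - 5:
F(x) = 3x^2 - 5x
F(8) = 3 * 64 - 5 * 8 = 152
F(1) = 3 * 1 - 5 * 1 = -2
Integral = 152 - (-2) = 154
Average = 154 / (8 - 1) = 154 / 7
= 22 = 22.00

22.00
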